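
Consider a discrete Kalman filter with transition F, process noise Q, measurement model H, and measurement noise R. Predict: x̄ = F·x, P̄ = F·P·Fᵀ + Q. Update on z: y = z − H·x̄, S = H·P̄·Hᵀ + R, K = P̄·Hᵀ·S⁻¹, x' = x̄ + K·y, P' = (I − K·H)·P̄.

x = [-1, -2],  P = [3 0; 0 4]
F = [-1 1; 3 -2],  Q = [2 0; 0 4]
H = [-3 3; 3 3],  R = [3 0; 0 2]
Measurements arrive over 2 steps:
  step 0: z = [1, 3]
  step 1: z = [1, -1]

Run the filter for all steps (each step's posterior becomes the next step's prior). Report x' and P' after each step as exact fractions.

step 0: x̄ = F·x = [-1, 1]
step 0: P̄ = F·P·Fᵀ + Q = [9 -17; -17 47]
step 0: y = z − H·x̄ = [-5, 3]
step 0: S = H·P̄·Hᵀ + R = [813 342; 342 200]
step 0: K = P̄·Hᵀ·S⁻¹ = [-616/3803 597/3803; 635/3803 1251/7606]
step 0: x' = x̄ + K·y = [1068/3803, 5009/7606]
step 0: P' = (I − K·H)·P̄ = [507/3803 -109/3803; -109/3803 526/3803]
step 1: x̄ = F·x = [2873/7606, -1805/3803]
step 1: P̄ = F·P·Fᵀ + Q = [8857/3803 -3118/3803; -3118/3803 23187/3803]
step 1: y = z − H·x̄ = [27055/7606, -5395/7606]
step 1: S = H·P̄·Hᵀ + R = [355929/3803 128970/3803; 128970/3803 239878/3803]
step 1: K = P̄·Hᵀ·S⁻¹ = [-474980/3012809 943227/6025618; 489310/3012809 986217/6025618]
step 1: x' = x̄ + K·y = [-3544117/12051236, -156865/12051236]
step 1: P' = (I − K·H)·P̄ = [789389/6025618 -160571/6025618; -160571/6025618 818049/6025618]

step 0: x' = [1068/3803, 5009/7606], P' = [507/3803 -109/3803; -109/3803 526/3803]
step 1: x' = [-3544117/12051236, -156865/12051236], P' = [789389/6025618 -160571/6025618; -160571/6025618 818049/6025618]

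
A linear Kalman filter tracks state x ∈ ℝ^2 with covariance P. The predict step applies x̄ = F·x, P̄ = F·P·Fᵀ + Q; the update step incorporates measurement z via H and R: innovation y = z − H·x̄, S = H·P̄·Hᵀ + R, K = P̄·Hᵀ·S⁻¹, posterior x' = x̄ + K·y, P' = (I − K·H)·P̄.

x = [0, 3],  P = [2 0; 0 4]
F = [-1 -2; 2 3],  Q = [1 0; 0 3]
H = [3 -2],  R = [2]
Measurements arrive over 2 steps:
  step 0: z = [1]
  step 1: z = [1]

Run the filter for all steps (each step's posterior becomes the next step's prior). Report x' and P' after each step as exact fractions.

step 0: x' = [-1/697, -313/697], P' = [474/697 598/697; 598/697 1075/697]
step 1: x' = [59265/294521, -61429/294521], P' = [185942/294521 232156/294521; 232156/294521 424662/294521]

step 0: x̄ = F·x = [-6, 9]
step 0: P̄ = F·P·Fᵀ + Q = [19 -28; -28 47]
step 0: y = z − H·x̄ = [37]
step 0: S = H·P̄·Hᵀ + R = [697]
step 0: K = P̄·Hᵀ·S⁻¹ = [113/697; -178/697]
step 0: x' = x̄ + K·y = [-1/697, -313/697]
step 0: P' = (I − K·H)·P̄ = [474/697 598/697; 598/697 1075/697]
step 1: x̄ = F·x = [627/697, -941/697]
step 1: P̄ = F·P·Fᵀ + Q = [7863/697 -11584/697; -11584/697 20838/697]
step 1: y = z − H·x̄ = [-3066/697]
step 1: S = H·P̄·Hᵀ + R = [294521/697]
step 1: K = P̄·Hᵀ·S⁻¹ = [46757/294521; -76428/294521]
step 1: x' = x̄ + K·y = [59265/294521, -61429/294521]
step 1: P' = (I − K·H)·P̄ = [185942/294521 232156/294521; 232156/294521 424662/294521]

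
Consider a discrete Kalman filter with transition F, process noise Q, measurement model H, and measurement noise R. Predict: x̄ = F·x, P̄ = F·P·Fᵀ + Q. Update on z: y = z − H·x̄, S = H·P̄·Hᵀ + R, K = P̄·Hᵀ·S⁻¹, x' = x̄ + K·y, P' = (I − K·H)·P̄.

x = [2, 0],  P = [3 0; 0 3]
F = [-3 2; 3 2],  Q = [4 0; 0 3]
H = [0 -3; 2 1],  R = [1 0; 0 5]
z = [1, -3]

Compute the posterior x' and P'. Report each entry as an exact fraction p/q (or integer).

x' = [-27898/19655, -6204/19655]
P' = [72941/58965 -1079/19655; -1079/19655 2178/19655]

x̄ = F·x = [-6, 6]
P̄ = F·P·Fᵀ + Q = [43 -15; -15 42]
y = z − H·x̄ = [19, 3]
S = H·P̄·Hᵀ + R = [379 -36; -36 159]
K = P̄·Hᵀ·S⁻¹ = [3237/19655 28529/58965; -6534/19655 4/19655]
x' = x̄ + K·y = [-27898/19655, -6204/19655]
P' = (I − K·H)·P̄ = [72941/58965 -1079/19655; -1079/19655 2178/19655]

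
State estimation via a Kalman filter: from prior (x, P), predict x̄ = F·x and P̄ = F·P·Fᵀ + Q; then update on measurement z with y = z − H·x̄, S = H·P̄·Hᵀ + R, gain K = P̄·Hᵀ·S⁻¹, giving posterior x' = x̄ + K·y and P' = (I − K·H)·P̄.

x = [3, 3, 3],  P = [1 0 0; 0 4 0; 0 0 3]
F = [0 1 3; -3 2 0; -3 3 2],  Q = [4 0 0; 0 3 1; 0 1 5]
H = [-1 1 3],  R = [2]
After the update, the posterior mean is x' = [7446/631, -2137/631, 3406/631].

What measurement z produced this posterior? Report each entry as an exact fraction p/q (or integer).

x̄ = F·x = [12, -3, 6]
P̄ = F·P·Fᵀ + Q = [35 8 30; 8 28 34; 30 34 62]
S = H·P̄·Hᵀ + R = [631]
K = P̄·Hᵀ·S⁻¹ = [63/631; 122/631; 190/631]
x' − x̄ = [-126/631, -244/631, -380/631] = K·y
y = (KᵀK)⁻¹·Kᵀ·(x' − x̄) = [-2]
z = y + H·x̄ = [-2] + [3] = [1]

z = [1]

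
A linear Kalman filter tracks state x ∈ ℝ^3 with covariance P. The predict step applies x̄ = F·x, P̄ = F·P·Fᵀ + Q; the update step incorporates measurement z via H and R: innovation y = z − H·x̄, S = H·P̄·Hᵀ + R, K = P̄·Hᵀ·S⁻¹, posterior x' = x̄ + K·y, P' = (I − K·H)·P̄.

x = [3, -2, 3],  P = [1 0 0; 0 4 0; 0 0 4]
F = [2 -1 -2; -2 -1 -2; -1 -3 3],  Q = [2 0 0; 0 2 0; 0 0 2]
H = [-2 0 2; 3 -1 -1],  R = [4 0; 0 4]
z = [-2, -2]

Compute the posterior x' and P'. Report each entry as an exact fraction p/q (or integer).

x' = [-20426/6421, -37236/6421, -22372/6421]
P' = [37506/6421 63144/6421 39134/6421; 63144/6421 130806/6421 61018/6421; 39134/6421 61018/6421 46876/6421]

x̄ = F·x = [2, -10, 12]
P̄ = F·P·Fᵀ + Q = [26 16 -14; 16 26 -10; -14 -10 75]
y = z − H·x̄ = [-22, -6]
S = H·P̄·Hᵀ + R = [520 -366; -366 307]
K = P̄·Hᵀ·S⁻¹ = [814/6421 2560/6421; -1063/6421 -598/6421; 3871/6421 2377/6421]
x' = x̄ + K·y = [-20426/6421, -37236/6421, -22372/6421]
P' = (I − K·H)·P̄ = [37506/6421 63144/6421 39134/6421; 63144/6421 130806/6421 61018/6421; 39134/6421 61018/6421 46876/6421]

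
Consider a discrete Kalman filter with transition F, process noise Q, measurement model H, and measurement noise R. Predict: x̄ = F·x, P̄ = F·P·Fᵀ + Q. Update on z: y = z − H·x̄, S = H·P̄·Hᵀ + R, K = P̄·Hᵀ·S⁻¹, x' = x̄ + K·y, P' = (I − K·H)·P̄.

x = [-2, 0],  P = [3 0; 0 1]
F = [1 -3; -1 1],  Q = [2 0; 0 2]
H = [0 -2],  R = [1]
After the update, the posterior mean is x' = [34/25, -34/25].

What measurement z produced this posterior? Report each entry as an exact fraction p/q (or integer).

z = [3]

x̄ = F·x = [-2, 2]
P̄ = F·P·Fᵀ + Q = [14 -6; -6 6]
S = H·P̄·Hᵀ + R = [25]
K = P̄·Hᵀ·S⁻¹ = [12/25; -12/25]
x' − x̄ = [84/25, -84/25] = K·y
y = (KᵀK)⁻¹·Kᵀ·(x' − x̄) = [7]
z = y + H·x̄ = [7] + [-4] = [3]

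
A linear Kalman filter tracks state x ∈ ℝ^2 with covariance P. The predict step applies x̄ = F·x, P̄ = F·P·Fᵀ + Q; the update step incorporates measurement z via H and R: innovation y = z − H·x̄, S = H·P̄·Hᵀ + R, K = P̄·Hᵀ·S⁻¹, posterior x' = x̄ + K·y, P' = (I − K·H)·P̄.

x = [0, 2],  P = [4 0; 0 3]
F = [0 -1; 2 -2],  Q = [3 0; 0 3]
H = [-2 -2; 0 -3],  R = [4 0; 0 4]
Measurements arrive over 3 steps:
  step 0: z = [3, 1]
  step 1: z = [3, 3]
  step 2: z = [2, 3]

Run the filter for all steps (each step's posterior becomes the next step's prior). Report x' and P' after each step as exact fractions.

step 0: x̄ = F·x = [-2, -4]
step 0: P̄ = F·P·Fᵀ + Q = [6 6; 6 31]
step 0: y = z − H·x̄ = [-9, -11]
step 0: S = H·P̄·Hᵀ + R = [200 222; 222 283]
step 0: K = P̄·Hᵀ·S⁻¹ = [-699/1829 432/1829; -74/1829 -543/1829]
step 0: x' = x̄ + K·y = [-2119/1829, -677/1829]
step 0: P' = (I − K·H)·P̄ = [1974/1829 -576/1829; -576/1829 724/1829]
step 1: x̄ = F·x = [677/1829, -2884/1829]
step 1: P̄ = F·P·Fᵀ + Q = [6211/1829 2600/1829; 2600/1829 20887/1829]
step 1: y = z − H·x̄ = [1073/1829, -3165/1829]
step 1: S = H·P̄·Hᵀ + R = [136508/1829 140922/1829; 140922/1829 195299/1829]
step 1: K = P̄·Hᵀ·S⁻¹ = [-640341/1859176 193899/929588; -23487/464794 -66090/232397]
step 1: x' = x̄ + K·y = [-358559/1859176, -517943/464794]
step 1: P' = (I − K·H)·P̄ = [898873/929588 -64633/232397; -64633/232397 88120/232397]
step 2: x̄ = F·x = [517943/464794, 1713213/929588]
step 2: P̄ = F·P·Fᵀ + Q = [785311/232397 305506/232397; 305506/232397 2465608/232397]
step 2: y = z − H·x̄ = [3678687/464794, 7928403/929588]
step 2: S = H·P̄·Hᵀ + R = [16377312/232397 16626684/232397; 16626684/232397 23120060/232397]
step 2: K = P̄·Hᵀ·S⁻¹ = [-9466789/27484707 3812305/18323138; -1385557/27484707 -2598931/9161569]
step 2: x' = x̄ + K·y = [11929447/73292552, -17873883/18323138]
step 2: P' = (I − K·H)·P̄ = [26558188/27484707 -7624610/27484707; -7624610/27484707 10395724/27484707]

step 0: x' = [-2119/1829, -677/1829], P' = [1974/1829 -576/1829; -576/1829 724/1829]
step 1: x' = [-358559/1859176, -517943/464794], P' = [898873/929588 -64633/232397; -64633/232397 88120/232397]
step 2: x' = [11929447/73292552, -17873883/18323138], P' = [26558188/27484707 -7624610/27484707; -7624610/27484707 10395724/27484707]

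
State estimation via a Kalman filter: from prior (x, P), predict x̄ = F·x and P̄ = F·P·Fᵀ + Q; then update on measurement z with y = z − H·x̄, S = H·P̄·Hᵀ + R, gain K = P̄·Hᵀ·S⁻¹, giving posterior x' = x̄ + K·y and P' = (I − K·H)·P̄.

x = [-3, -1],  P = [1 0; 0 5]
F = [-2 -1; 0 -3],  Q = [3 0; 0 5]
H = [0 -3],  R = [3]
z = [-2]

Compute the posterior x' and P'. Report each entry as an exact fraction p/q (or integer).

x̄ = F·x = [7, 3]
P̄ = F·P·Fᵀ + Q = [12 15; 15 50]
y = z − H·x̄ = [7]
S = H·P̄·Hᵀ + R = [453]
K = P̄·Hᵀ·S⁻¹ = [-15/151; -50/151]
x' = x̄ + K·y = [952/151, 103/151]
P' = (I − K·H)·P̄ = [1137/151 15/151; 15/151 50/151]

x' = [952/151, 103/151]
P' = [1137/151 15/151; 15/151 50/151]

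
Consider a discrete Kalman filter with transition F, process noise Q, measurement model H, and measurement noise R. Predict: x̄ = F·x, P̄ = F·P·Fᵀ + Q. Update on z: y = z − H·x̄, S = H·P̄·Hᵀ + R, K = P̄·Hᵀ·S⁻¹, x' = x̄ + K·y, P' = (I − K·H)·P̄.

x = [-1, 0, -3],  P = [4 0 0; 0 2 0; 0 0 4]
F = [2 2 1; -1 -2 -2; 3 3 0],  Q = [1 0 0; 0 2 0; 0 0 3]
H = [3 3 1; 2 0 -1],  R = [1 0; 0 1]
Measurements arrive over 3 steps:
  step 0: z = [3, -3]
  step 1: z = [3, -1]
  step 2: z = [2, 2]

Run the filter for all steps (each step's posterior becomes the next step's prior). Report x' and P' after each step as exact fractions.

step 0: x' = [-15629/6789, 8585/2263, -3325/2263], P' = [28211/6789 -15016/2263 17281/2263; -15016/2263 24426/2263 -28218/2263; 17281/2263 -28218/2263 33696/2263]
step 1: x' = [4659685/2726507, -42069917/19085549, 85091826/19085549], P' = [247283/389501 -2561941/2726507 2664771/2726507; -2561941/2726507 30145271/19085549 -32521491/19085549; 2664771/2726507 -32521491/19085549 44400624/19085549]
step 2: x' = [32199950894/13263541275, -11751522407/4421180425, 11090535261/4421180425], P' = [8364406291/13263541275 -4133128723/4421180425 4326819354/4421180425; -4133128723/4421180425 6958373357/4421180425 -7534884636/4421180425; 4326819354/4421180425 -7534884636/4421180425 10253573553/4421180425]

step 0: x̄ = F·x = [-5, 7, -3]
step 0: P̄ = F·P·Fᵀ + Q = [29 -24 36; -24 30 -24; 36 -24 57]
step 0: y = z − H·x̄ = [0, 4]
step 0: S = H·P̄·Hᵀ + R = [229 9; 9 30]
step 0: K = P̄·Hᵀ·S⁻¹ = [444/2263 4579/6789; 12/2263 -1814/2263; 885/2263 866/2263]
step 0: x' = x̄ + K·y = [-15629/6789, 8585/2263, -3325/2263]
step 0: P' = (I − K·H)·P̄ = [28211/6789 -15016/2263 17281/2263; -15016/2263 24426/2263 -28218/2263; 17281/2263 -28218/2263 33696/2263]
step 1: x̄ = F·x = [10277/6789, -15931/6789, 10126/2263]
step 1: P̄ = F·P·Fᵀ + Q = [22205/6789 -32713/6789 -10025/2263; -32713/6789 89201/6789 25999/2263; -10025/2263 25999/2263 40968/2263]
step 1: y = z − H·x̄ = [2317/2263, 3035/6789]
step 1: S = H·P̄·Hᵀ + R = [277015/2263 -129956/2263; -129956/2263 338813/6789]
step 1: K = P̄·Hᵀ·S⁻¹ = [171891/2726507 797191/2726507; 4113561/19085549 -3345683/19085549; 2796342/19085549 -7093830/19085549]
step 1: x' = x̄ + K·y = [4659685/2726507, -42069917/19085549, 85091826/19085549]
step 1: P' = (I − K·H)·P̄ = [247283/389501 -2561941/2726507 2664771/2726507; -2561941/2726507 30145271/19085549 -32521491/19085549; 2664771/2726507 -32521491/19085549 44400624/19085549]
step 2: x̄ = F·x = [66187582/19085549, -16951659/2726507, -28356366/19085549]
step 2: P̄ = F·P·Fᵀ + Q = [33593653/19085549 -3450369/2726507 -3234498/19085549; -3450369/2726507 1860793/389501 3912660/2726507; -3234498/19085549 3912660/2726507 114811323/19085549]
step 2: y = z − H·x̄ = [223949557/19085549, -122560432/19085549]
step 2: S = H·P̄·Hᵀ + R = [967027700/19085549 -137096265/19085549; -137096265/19085549 281209476/19085549]
step 2: K = P̄·Hᵀ·S⁻¹ = [291839476/4421180425 749670904/2652708255; 940849266/4421180425 -146274562/884236085; 629377707/4421180425 -319986969/884236085]
step 2: x' = x̄ + K·y = [32199950894/13263541275, -11751522407/4421180425, 11090535261/4421180425]
step 2: P' = (I − K·H)·P̄ = [8364406291/13263541275 -4133128723/4421180425 4326819354/4421180425; -4133128723/4421180425 6958373357/4421180425 -7534884636/4421180425; 4326819354/4421180425 -7534884636/4421180425 10253573553/4421180425]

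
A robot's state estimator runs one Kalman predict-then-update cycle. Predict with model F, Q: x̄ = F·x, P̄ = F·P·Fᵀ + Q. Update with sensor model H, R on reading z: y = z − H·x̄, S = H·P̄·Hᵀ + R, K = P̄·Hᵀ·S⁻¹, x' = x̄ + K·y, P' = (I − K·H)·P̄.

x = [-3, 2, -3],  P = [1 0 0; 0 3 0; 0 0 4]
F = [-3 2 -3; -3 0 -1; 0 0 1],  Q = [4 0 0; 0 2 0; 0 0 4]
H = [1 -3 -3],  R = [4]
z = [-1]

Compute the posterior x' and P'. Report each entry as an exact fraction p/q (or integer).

x̄ = F·x = [22, 12, -3]
P̄ = F·P·Fᵀ + Q = [61 21 -12; 21 15 -4; -12 -4 8]
y = z − H·x̄ = [4]
S = H·P̄·Hᵀ + R = [146]
K = P̄·Hᵀ·S⁻¹ = [17/73; -6/73; -12/73]
x' = x̄ + K·y = [1674/73, 852/73, -267/73]
P' = (I − K·H)·P̄ = [3875/73 1737/73 -468/73; 1737/73 1023/73 -436/73; -468/73 -436/73 296/73]

x' = [1674/73, 852/73, -267/73]
P' = [3875/73 1737/73 -468/73; 1737/73 1023/73 -436/73; -468/73 -436/73 296/73]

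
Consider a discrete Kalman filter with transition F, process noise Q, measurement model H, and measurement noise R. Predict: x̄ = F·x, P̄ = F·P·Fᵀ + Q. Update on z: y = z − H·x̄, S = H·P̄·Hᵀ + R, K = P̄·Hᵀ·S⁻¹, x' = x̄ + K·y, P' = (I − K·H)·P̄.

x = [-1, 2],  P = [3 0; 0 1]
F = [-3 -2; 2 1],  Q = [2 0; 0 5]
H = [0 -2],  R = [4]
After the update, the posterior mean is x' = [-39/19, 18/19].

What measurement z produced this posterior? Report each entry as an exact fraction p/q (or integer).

z = [-2]

x̄ = F·x = [-1, 0]
P̄ = F·P·Fᵀ + Q = [33 -20; -20 18]
S = H·P̄·Hᵀ + R = [76]
K = P̄·Hᵀ·S⁻¹ = [10/19; -9/19]
x' − x̄ = [-20/19, 18/19] = K·y
y = (KᵀK)⁻¹·Kᵀ·(x' − x̄) = [-2]
z = y + H·x̄ = [-2] + [0] = [-2]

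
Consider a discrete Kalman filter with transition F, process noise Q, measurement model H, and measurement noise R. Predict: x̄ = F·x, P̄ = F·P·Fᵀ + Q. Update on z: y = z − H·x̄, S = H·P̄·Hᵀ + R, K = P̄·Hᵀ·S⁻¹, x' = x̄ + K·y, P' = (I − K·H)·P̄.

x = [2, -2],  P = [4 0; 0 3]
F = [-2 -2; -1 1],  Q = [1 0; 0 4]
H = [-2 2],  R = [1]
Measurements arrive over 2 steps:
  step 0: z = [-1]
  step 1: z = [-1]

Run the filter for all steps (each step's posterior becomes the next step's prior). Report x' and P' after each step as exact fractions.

step 0: x̄ = F·x = [0, -4]
step 0: P̄ = F·P·Fᵀ + Q = [29 2; 2 11]
step 0: y = z − H·x̄ = [7]
step 0: S = H·P̄·Hᵀ + R = [145]
step 0: K = P̄·Hᵀ·S⁻¹ = [-54/145; 18/145]
step 0: x' = x̄ + K·y = [-378/145, -454/145]
step 0: P' = (I − K·H)·P̄ = [1289/145 1262/145; 1262/145 1271/145]
step 1: x̄ = F·x = [1664/145, -76/145]
step 1: P̄ = F·P·Fᵀ + Q = [20481/145 36/145; 36/145 616/145]
step 1: y = z − H·x̄ = [23]
step 1: S = H·P̄·Hᵀ + R = [581]
step 1: K = P̄·Hᵀ·S⁻¹ = [-282/581; 8/581]
step 1: x' = x̄ + K·y = [26314/84245, -17476/84245]
step 1: P' = (I − K·H)·P̄ = [368481/84245 348036/84245; 348036/84245 348616/84245]

step 0: x' = [-378/145, -454/145], P' = [1289/145 1262/145; 1262/145 1271/145]
step 1: x' = [26314/84245, -17476/84245], P' = [368481/84245 348036/84245; 348036/84245 348616/84245]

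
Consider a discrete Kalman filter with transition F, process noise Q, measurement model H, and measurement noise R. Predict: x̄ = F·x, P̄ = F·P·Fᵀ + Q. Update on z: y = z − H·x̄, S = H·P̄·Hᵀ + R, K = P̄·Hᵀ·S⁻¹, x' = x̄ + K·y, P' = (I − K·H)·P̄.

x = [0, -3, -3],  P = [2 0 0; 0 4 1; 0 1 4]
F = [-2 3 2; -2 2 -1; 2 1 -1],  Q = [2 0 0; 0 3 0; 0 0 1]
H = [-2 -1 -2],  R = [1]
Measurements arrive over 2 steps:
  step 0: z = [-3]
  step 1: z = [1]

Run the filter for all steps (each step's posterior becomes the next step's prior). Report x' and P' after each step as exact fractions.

step 0: x' = [-213/112, 375/112, 27/16], P' = [6583/448 -1677/448 -809/64; -1677/448 5855/448 -173/64; -809/64 -173/64 897/64]
step 1: x' = [1262408/690791, -1444677/690791, -876511/690791], P' = [82435498/690791 4955499/690791 -84780218/690791; 4955499/690791 2440143/690791 -6081354/690791; -84780218/690791 -6081354/690791 87813343/690791]

step 0: x̄ = F·x = [-15, -3, 0]
step 0: P̄ = F·P·Fᵀ + Q = [74 25 -5; 25 27 1; -5 1 15]
step 0: y = z − H·x̄ = [-36]
step 0: S = H·P̄·Hᵀ + R = [448]
step 0: K = P̄·Hᵀ·S⁻¹ = [-163/448; -79/448; -3/64]
step 0: x' = x̄ + K·y = [-213/112, 375/112, 27/16]
step 0: P' = (I − K·H)·P̄ = [6583/448 -1677/448 -809/64; -1677/448 5855/448 -173/64; -809/64 -173/64 897/64]
step 1: x̄ = F·x = [1929/112, 141/16, -15/7]
step 1: P̄ = F·P·Fᵀ + Q = [155935/448 10827/64 -950/7; 10827/64 7569/64 -18; -950/7 -18 895/7]
step 1: y = z − H·x̄ = [4477/112]
step 1: S = H·P̄·Hᵀ + R = [690791/448]
step 1: K = P̄·Hᵀ·S⁻¹ = [-266059/690791; -188433/690791; 15104/690791]
step 1: x' = x̄ + K·y = [1262408/690791, -1444677/690791, -876511/690791]
step 1: P' = (I − K·H)·P̄ = [82435498/690791 4955499/690791 -84780218/690791; 4955499/690791 2440143/690791 -6081354/690791; -84780218/690791 -6081354/690791 87813343/690791]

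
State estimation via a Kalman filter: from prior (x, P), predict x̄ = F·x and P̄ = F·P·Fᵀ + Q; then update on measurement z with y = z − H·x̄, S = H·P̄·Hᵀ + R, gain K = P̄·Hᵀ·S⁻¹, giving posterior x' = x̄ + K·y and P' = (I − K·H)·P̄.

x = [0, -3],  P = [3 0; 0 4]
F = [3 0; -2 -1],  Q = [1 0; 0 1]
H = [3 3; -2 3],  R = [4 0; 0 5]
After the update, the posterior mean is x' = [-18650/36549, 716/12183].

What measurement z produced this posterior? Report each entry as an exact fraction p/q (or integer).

x̄ = F·x = [0, 3]
P̄ = F·P·Fᵀ + Q = [28 -18; -18 17]
S = H·P̄·Hᵀ + R = [85 -69; -69 486]
K = P̄·Hᵀ·S⁻¹ = [2330/12183 -7280/36549; 505/4061 2396/12183]
x' − x̄ = [-18650/36549, -35833/12183] = K·y
y = (KᵀK)⁻¹·Kᵀ·(x' − x̄) = [-11, -8]
z = y + H·x̄ = [-11, -8] + [9, 9] = [-2, 1]

z = [-2, 1]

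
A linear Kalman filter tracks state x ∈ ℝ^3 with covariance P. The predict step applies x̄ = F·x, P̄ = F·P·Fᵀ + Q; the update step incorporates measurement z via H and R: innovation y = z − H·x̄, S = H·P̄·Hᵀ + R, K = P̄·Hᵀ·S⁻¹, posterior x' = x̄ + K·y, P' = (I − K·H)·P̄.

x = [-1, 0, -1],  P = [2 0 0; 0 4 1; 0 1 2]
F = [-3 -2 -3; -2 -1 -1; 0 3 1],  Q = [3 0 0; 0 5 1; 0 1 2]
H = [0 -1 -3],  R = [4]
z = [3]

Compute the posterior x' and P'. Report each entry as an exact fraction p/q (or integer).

x̄ = F·x = [6, 3, -1]
P̄ = F·P·Fᵀ + Q = [67 31 -41; 31 21 -17; -41 -17 46]
y = z − H·x̄ = [3]
S = H·P̄·Hᵀ + R = [337]
K = P̄·Hᵀ·S⁻¹ = [92/337; 30/337; -121/337]
x' = x̄ + K·y = [2298/337, 1101/337, -700/337]
P' = (I − K·H)·P̄ = [14115/337 7687/337 -2685/337; 7687/337 6177/337 -2099/337; -2685/337 -2099/337 861/337]

x' = [2298/337, 1101/337, -700/337]
P' = [14115/337 7687/337 -2685/337; 7687/337 6177/337 -2099/337; -2685/337 -2099/337 861/337]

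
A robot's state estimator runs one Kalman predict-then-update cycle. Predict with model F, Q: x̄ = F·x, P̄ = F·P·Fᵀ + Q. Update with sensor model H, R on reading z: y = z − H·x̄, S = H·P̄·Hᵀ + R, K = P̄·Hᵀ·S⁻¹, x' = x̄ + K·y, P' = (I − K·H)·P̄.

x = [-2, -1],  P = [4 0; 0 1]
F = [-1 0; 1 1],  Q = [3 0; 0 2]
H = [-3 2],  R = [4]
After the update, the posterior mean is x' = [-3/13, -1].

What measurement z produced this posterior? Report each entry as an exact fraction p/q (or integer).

x̄ = F·x = [2, -3]
P̄ = F·P·Fᵀ + Q = [7 -4; -4 7]
S = H·P̄·Hᵀ + R = [143]
K = P̄·Hᵀ·S⁻¹ = [-29/143; 2/11]
x' − x̄ = [-29/13, 2] = K·y
y = (KᵀK)⁻¹·Kᵀ·(x' − x̄) = [11]
z = y + H·x̄ = [11] + [-12] = [-1]

z = [-1]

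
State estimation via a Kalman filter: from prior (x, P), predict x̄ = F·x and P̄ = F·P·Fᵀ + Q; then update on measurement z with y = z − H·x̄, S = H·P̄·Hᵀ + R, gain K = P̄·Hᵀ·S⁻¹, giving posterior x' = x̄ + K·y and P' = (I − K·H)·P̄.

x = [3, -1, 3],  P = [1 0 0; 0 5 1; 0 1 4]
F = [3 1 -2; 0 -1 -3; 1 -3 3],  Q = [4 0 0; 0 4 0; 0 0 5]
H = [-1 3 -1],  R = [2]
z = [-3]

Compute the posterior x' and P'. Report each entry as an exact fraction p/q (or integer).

x' = [1457/244, 449/122, 2007/244]
P' = [12039/488 567/244 -8739/488; 567/244 597/122 2865/244; -8739/488 2865/244 26103/488]

x̄ = F·x = [2, -8, 15]
P̄ = F·P·Fᵀ + Q = [30 18 -27; 18 51 -15; -27 -15 69]
y = z − H·x̄ = [38]
S = H·P̄·Hᵀ + R = [488]
K = P̄·Hᵀ·S⁻¹ = [51/488; 75/244; -87/488]
x' = x̄ + K·y = [1457/244, 449/122, 2007/244]
P' = (I − K·H)·P̄ = [12039/488 567/244 -8739/488; 567/244 597/122 2865/244; -8739/488 2865/244 26103/488]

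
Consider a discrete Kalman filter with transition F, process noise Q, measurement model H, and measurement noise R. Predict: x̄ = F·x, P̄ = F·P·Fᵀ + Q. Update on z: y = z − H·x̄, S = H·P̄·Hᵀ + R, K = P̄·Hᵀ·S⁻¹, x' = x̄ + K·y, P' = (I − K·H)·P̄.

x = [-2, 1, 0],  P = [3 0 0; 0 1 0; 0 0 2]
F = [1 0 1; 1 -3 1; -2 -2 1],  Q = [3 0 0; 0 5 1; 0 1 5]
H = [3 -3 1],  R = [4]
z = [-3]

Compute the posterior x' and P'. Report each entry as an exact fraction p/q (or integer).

x' = [-173/69, -24/23, 124/69]
P' = [1079/138 295/46 -281/69; 295/46 367/46 82/23; -281/69 82/23 1585/69]

x̄ = F·x = [-2, -5, 2]
P̄ = F·P·Fᵀ + Q = [8 5 -4; 5 19 3; -4 3 23]
y = z − H·x̄ = [-14]
S = H·P̄·Hᵀ + R = [138]
K = P̄·Hᵀ·S⁻¹ = [5/138; -13/46; 1/69]
x' = x̄ + K·y = [-173/69, -24/23, 124/69]
P' = (I − K·H)·P̄ = [1079/138 295/46 -281/69; 295/46 367/46 82/23; -281/69 82/23 1585/69]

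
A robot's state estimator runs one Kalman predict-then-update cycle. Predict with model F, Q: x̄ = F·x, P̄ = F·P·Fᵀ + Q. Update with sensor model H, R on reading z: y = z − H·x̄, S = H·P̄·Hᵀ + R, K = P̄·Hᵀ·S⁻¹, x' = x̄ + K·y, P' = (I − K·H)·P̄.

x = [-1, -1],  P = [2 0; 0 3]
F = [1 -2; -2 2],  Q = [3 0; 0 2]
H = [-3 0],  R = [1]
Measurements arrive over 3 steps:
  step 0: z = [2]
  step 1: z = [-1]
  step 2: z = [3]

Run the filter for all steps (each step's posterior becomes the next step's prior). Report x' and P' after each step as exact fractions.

step 0: x̄ = F·x = [1, 0]
step 0: P̄ = F·P·Fᵀ + Q = [17 -16; -16 22]
step 0: y = z − H·x̄ = [5]
step 0: S = H·P̄·Hᵀ + R = [154]
step 0: K = P̄·Hᵀ·S⁻¹ = [-51/154; 24/77]
step 0: x' = x̄ + K·y = [-101/154, 120/77]
step 0: P' = (I − K·H)·P̄ = [17/154 -8/77; -8/77 542/77]
step 1: x̄ = F·x = [-83/22, 31/7]
step 1: P̄ = F·P·Fᵀ + Q = [697/22 -29; -29 220/7]
step 1: y = z − H·x̄ = [-271/22]
step 1: S = H·P̄·Hᵀ + R = [6295/22]
step 1: K = P̄·Hᵀ·S⁻¹ = [-2091/6295; 1914/6295]
step 1: x' = x̄ + K·y = [2008/6295, 30106/44065]
step 1: P' = (I − K·H)·P̄ = [697/6295 -638/6295; -638/6295 219274/44065]
step 2: x̄ = F·x = [-46156/44065, 6420/8813]
step 2: P̄ = F·P·Fᵀ + Q = [1032034/44065 -182730/8813; -182730/8813 204094/8813]
step 2: y = z − H·x̄ = [-6273/44065]
step 2: S = H·P̄·Hᵀ + R = [9332371/44065]
step 2: K = P̄·Hᵀ·S⁻¹ = [-3096102/9332371; 2740950/9332371]
step 2: x' = x̄ + K·y = [-549086/548963, 376950/548963]
step 2: P' = (I − K·H)·P̄ = [1032034/9332371 -913650/9332371; -913650/9332371 45627998/9332371]

step 0: x' = [-101/154, 120/77], P' = [17/154 -8/77; -8/77 542/77]
step 1: x' = [2008/6295, 30106/44065], P' = [697/6295 -638/6295; -638/6295 219274/44065]
step 2: x' = [-549086/548963, 376950/548963], P' = [1032034/9332371 -913650/9332371; -913650/9332371 45627998/9332371]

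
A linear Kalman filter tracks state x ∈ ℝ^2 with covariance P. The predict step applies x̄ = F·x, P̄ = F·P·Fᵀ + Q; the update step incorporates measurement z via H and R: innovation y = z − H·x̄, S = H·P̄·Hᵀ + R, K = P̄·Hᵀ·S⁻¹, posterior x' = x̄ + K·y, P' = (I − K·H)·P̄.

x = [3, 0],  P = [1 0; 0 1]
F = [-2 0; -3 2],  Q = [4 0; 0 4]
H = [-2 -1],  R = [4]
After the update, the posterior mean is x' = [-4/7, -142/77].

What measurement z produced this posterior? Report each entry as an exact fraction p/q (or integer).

z = [2]

x̄ = F·x = [-6, -9]
P̄ = F·P·Fᵀ + Q = [8 6; 6 17]
S = H·P̄·Hᵀ + R = [77]
K = P̄·Hᵀ·S⁻¹ = [-2/7; -29/77]
x' − x̄ = [38/7, 551/77] = K·y
y = (KᵀK)⁻¹·Kᵀ·(x' − x̄) = [-19]
z = y + H·x̄ = [-19] + [21] = [2]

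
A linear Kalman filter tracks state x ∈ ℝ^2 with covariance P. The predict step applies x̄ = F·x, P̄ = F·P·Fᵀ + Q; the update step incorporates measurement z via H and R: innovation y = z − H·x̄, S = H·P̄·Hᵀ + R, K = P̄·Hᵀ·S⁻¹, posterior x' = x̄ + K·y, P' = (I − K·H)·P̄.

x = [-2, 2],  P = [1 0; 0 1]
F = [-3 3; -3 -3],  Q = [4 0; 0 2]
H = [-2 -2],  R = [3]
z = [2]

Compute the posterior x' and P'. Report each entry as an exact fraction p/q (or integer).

x̄ = F·x = [12, 0]
P̄ = F·P·Fᵀ + Q = [22 0; 0 20]
y = z − H·x̄ = [26]
S = H·P̄·Hᵀ + R = [171]
K = P̄·Hᵀ·S⁻¹ = [-44/171; -40/171]
x' = x̄ + K·y = [908/171, -1040/171]
P' = (I − K·H)·P̄ = [1826/171 -1760/171; -1760/171 1820/171]

x' = [908/171, -1040/171]
P' = [1826/171 -1760/171; -1760/171 1820/171]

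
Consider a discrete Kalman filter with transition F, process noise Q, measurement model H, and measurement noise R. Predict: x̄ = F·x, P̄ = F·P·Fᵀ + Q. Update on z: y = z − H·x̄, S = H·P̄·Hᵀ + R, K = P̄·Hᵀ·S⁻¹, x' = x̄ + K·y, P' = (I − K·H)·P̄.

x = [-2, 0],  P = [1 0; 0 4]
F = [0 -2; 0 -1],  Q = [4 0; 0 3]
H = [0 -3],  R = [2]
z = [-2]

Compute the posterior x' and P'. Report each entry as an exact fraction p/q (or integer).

x' = [48/65, 42/65]
P' = [724/65 16/65; 16/65 14/65]

x̄ = F·x = [0, 0]
P̄ = F·P·Fᵀ + Q = [20 8; 8 7]
y = z − H·x̄ = [-2]
S = H·P̄·Hᵀ + R = [65]
K = P̄·Hᵀ·S⁻¹ = [-24/65; -21/65]
x' = x̄ + K·y = [48/65, 42/65]
P' = (I − K·H)·P̄ = [724/65 16/65; 16/65 14/65]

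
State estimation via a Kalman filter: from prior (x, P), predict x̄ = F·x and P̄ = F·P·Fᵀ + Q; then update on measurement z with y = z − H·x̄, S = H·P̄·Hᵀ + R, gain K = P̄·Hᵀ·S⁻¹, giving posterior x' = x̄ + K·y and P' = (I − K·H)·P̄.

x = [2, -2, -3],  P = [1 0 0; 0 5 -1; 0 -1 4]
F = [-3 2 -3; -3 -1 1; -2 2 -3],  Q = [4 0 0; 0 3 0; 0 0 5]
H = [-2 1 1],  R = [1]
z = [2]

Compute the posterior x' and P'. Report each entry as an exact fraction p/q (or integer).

x' = [-5, -295/53, -131/53]
P' = [31/3 22/3 38/3; 22/3 2213/159 157/159; 38/3 157/159 3779/159]

x̄ = F·x = [-1, -7, 1]
P̄ = F·P·Fᵀ + Q = [81 -18 74; -18 23 -21; 74 -21 77]
y = z − H·x̄ = [6]
S = H·P̄·Hᵀ + R = [159]
K = P̄·Hᵀ·S⁻¹ = [-2/3; 38/159; -92/159]
x' = x̄ + K·y = [-5, -295/53, -131/53]
P' = (I − K·H)·P̄ = [31/3 22/3 38/3; 22/3 2213/159 157/159; 38/3 157/159 3779/159]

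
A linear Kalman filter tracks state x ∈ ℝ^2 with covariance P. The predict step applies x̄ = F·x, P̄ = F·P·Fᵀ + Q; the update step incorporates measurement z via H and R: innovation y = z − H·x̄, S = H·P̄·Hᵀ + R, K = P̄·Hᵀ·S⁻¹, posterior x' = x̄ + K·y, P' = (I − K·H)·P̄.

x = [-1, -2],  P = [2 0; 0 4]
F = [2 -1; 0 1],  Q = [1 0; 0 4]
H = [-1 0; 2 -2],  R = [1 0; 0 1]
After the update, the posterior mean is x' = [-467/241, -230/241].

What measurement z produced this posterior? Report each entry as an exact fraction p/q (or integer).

z = [2, -2]

x̄ = F·x = [0, -2]
P̄ = F·P·Fᵀ + Q = [13 -4; -4 8]
S = H·P̄·Hᵀ + R = [14 -34; -34 117]
K = P̄·Hᵀ·S⁻¹ = [-365/482 17/241; -174/241 -100/241]
x' − x̄ = [-467/241, 252/241] = K·y
y = (KᵀK)⁻¹·Kᵀ·(x' − x̄) = [2, -6]
z = y + H·x̄ = [2, -6] + [0, 4] = [2, -2]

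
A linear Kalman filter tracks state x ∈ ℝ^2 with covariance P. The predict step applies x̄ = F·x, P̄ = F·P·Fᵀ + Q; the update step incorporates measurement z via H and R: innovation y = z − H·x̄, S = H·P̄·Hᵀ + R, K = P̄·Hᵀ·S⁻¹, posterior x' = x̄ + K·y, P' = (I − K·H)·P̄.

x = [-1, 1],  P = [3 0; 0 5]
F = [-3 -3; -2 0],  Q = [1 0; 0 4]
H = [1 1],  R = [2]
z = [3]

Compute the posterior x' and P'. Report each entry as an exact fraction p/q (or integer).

x̄ = F·x = [0, 2]
P̄ = F·P·Fᵀ + Q = [73 18; 18 16]
y = z − H·x̄ = [1]
S = H·P̄·Hᵀ + R = [127]
K = P̄·Hᵀ·S⁻¹ = [91/127; 34/127]
x' = x̄ + K·y = [91/127, 288/127]
P' = (I − K·H)·P̄ = [990/127 -808/127; -808/127 876/127]

x' = [91/127, 288/127]
P' = [990/127 -808/127; -808/127 876/127]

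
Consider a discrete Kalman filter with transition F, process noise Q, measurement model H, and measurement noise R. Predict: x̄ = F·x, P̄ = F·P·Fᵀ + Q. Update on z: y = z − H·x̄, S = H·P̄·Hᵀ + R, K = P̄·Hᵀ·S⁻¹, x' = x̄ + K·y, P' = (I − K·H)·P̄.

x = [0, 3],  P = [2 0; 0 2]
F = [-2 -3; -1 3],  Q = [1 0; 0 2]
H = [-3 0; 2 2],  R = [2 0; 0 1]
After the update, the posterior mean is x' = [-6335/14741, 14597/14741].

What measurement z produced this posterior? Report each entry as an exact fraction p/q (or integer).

x̄ = F·x = [-9, 9]
P̄ = F·P·Fᵀ + Q = [27 -14; -14 22]
S = H·P̄·Hᵀ + R = [245 -78; -78 85]
K = P̄·Hᵀ·S⁻¹ = [-4857/14741 52/14741; 4818/14741 7196/14741]
x' − x̄ = [126334/14741, -118072/14741] = K·y
y = (KᵀK)⁻¹·Kᵀ·(x' − x̄) = [-26, 1]
z = y + H·x̄ = [-26, 1] + [27, 0] = [1, 1]

z = [1, 1]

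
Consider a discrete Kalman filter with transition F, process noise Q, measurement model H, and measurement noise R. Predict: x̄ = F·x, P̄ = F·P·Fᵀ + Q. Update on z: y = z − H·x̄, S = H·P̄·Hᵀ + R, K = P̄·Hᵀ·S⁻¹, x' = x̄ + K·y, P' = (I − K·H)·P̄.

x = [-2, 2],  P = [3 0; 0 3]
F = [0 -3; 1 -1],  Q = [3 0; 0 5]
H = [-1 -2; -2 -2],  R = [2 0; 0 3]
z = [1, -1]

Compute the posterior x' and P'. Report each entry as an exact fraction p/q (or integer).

x̄ = F·x = [-6, -4]
P̄ = F·P·Fᵀ + Q = [30 9; 9 11]
y = z − H·x̄ = [-13, -21]
S = H·P̄·Hᵀ + R = [112 158; 158 239]
K = P̄·Hᵀ·S⁻¹ = [213/451 -288/451; -99/164 19/82]
x' = x̄ + K·y = [573/451, -167/164]
P' = (I − K·H)·P̄ = [1290/451 -78/41; -78/41 255/164]

x' = [573/451, -167/164]
P' = [1290/451 -78/41; -78/41 255/164]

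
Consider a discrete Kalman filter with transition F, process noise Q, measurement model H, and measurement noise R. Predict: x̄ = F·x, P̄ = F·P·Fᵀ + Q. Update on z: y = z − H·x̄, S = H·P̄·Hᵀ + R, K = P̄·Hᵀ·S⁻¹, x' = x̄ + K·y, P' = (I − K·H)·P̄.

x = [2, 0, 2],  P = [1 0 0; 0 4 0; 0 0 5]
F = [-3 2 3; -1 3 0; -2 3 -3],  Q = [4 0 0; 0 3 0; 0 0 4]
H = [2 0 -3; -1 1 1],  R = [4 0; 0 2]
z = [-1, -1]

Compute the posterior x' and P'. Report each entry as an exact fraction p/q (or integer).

x' = [-186523/26717, -89323/26717, -117999/26717]
P' = [642501/26717 288291/26717 407666/26717; 288291/26717 177599/26717 175354/26717; 407666/26717 175354/26717 269416/26717]

x̄ = F·x = [0, -2, -10]
P̄ = F·P·Fᵀ + Q = [74 27 -15; 27 40 38; -15 38 89]
y = z − H·x̄ = [-31, 11]
S = H·P̄·Hᵀ + R = [1281 -550; -550 257]
K = P̄·Hᵀ·S⁻¹ = [15501/26717 26728/26717; 12630/26717 32331/26717; 1771/26717 18552/26717]
x' = x̄ + K·y = [-186523/26717, -89323/26717, -117999/26717]
P' = (I − K·H)·P̄ = [642501/26717 288291/26717 407666/26717; 288291/26717 177599/26717 175354/26717; 407666/26717 175354/26717 269416/26717]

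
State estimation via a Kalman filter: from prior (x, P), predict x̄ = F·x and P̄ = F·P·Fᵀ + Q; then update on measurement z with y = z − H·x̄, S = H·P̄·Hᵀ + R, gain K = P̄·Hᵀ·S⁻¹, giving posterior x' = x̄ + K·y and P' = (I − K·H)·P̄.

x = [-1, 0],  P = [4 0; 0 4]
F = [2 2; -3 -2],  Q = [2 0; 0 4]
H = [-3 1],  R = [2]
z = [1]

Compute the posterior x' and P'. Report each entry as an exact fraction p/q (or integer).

x' = [-18/151, 101/151]
P' = [93/151 208/151; 208/151 712/151]

x̄ = F·x = [-2, 3]
P̄ = F·P·Fᵀ + Q = [34 -40; -40 56]
y = z − H·x̄ = [-8]
S = H·P̄·Hᵀ + R = [604]
K = P̄·Hᵀ·S⁻¹ = [-71/302; 44/151]
x' = x̄ + K·y = [-18/151, 101/151]
P' = (I − K·H)·P̄ = [93/151 208/151; 208/151 712/151]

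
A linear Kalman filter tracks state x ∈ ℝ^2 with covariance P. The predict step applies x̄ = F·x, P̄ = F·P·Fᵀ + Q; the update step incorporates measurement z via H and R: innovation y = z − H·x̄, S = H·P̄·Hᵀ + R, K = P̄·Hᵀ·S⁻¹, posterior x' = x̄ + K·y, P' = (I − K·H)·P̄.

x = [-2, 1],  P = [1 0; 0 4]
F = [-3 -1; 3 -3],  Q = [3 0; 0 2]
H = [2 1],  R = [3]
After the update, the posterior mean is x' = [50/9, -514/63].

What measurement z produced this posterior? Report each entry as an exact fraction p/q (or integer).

x̄ = F·x = [5, -9]
P̄ = F·P·Fᵀ + Q = [16 3; 3 47]
S = H·P̄·Hᵀ + R = [126]
K = P̄·Hᵀ·S⁻¹ = [5/18; 53/126]
x' − x̄ = [5/9, 53/63] = K·y
y = (KᵀK)⁻¹·Kᵀ·(x' − x̄) = [2]
z = y + H·x̄ = [2] + [1] = [3]

z = [3]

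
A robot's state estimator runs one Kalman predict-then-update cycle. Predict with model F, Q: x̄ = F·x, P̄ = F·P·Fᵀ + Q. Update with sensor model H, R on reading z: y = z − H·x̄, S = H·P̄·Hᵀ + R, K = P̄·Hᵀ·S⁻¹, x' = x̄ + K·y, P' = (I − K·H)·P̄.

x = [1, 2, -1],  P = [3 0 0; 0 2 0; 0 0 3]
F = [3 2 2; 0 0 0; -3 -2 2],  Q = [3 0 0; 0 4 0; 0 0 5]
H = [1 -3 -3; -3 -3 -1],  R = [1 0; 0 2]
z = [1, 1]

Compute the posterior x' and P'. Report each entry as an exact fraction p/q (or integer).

x̄ = F·x = [5, 0, -9]
P̄ = F·P·Fᵀ + Q = [50 0 -23; 0 4 0; -23 0 52]
y = z − H·x̄ = [-31, 7]
S = H·P̄·Hᵀ + R = [693 -142; -142 402]
K = P̄·Hᵀ·S⁻¹ = [14902/129211 -71113/258422; -3264/129211 -5010/129211; -34772/129211 -13637/258422]
x' = x̄ + K·y = [-129605/258422, 66114/129211, -265393/258422]
P' = (I − K·H)·P̄ = [343073/258422 -247854/129211 600131/258422; -247854/129211 417556/129211 -499086/129211; 600131/258422 -499086/129211 1221397/258422]

x' = [-129605/258422, 66114/129211, -265393/258422]
P' = [343073/258422 -247854/129211 600131/258422; -247854/129211 417556/129211 -499086/129211; 600131/258422 -499086/129211 1221397/258422]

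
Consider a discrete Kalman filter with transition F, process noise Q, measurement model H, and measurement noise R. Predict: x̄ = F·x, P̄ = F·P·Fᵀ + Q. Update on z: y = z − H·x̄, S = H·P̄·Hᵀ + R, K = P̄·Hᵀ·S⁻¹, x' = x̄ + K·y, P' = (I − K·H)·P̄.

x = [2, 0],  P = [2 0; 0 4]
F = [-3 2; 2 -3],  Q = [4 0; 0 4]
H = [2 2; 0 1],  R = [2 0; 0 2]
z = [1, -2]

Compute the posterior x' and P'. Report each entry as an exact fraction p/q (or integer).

x̄ = F·x = [-6, 4]
P̄ = F·P·Fᵀ + Q = [38 -36; -36 48]
y = z − H·x̄ = [5, -6]
S = H·P̄·Hᵀ + R = [58 24; 24 50]
K = P̄·Hᵀ·S⁻¹ = [38/83 -78/83; 12/581 552/581]
x' = x̄ + K·y = [160/83, -928/581]
P' = (I − K·H)·P̄ = [194/83 -156/83; -156/83 1104/581]

x' = [160/83, -928/581]
P' = [194/83 -156/83; -156/83 1104/581]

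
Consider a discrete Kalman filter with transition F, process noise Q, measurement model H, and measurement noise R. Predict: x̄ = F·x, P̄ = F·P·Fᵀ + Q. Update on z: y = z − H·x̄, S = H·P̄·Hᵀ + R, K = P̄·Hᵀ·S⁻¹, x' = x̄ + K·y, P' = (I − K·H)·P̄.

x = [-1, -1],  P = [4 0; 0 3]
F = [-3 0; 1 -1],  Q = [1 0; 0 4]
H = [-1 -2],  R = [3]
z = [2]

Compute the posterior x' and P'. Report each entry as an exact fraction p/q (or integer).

x̄ = F·x = [3, 0]
P̄ = F·P·Fᵀ + Q = [37 -12; -12 11]
y = z − H·x̄ = [5]
S = H·P̄·Hᵀ + R = [36]
K = P̄·Hᵀ·S⁻¹ = [-13/36; -5/18]
x' = x̄ + K·y = [43/36, -25/18]
P' = (I − K·H)·P̄ = [1163/36 -281/18; -281/18 74/9]

x' = [43/36, -25/18]
P' = [1163/36 -281/18; -281/18 74/9]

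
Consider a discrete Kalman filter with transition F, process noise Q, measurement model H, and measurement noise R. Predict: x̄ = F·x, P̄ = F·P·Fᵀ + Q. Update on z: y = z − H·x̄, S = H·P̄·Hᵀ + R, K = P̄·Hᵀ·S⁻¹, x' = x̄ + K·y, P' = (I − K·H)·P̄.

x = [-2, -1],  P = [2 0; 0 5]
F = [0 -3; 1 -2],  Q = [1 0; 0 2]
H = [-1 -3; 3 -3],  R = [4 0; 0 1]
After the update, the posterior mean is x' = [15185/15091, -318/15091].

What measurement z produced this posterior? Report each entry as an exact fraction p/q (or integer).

x̄ = F·x = [3, 0]
P̄ = F·P·Fᵀ + Q = [46 30; 30 24]
S = H·P̄·Hᵀ + R = [446 -102; -102 91]
K = P̄·Hᵀ·S⁻¹ = [-3740/15091 3768/15091; -3723/15091 -1188/15091]
x' − x̄ = [-30088/15091, -318/15091] = K·y
y = (KᵀK)⁻¹·Kᵀ·(x' − x̄) = [2, -6]
z = y + H·x̄ = [2, -6] + [-3, 9] = [-1, 3]

z = [-1, 3]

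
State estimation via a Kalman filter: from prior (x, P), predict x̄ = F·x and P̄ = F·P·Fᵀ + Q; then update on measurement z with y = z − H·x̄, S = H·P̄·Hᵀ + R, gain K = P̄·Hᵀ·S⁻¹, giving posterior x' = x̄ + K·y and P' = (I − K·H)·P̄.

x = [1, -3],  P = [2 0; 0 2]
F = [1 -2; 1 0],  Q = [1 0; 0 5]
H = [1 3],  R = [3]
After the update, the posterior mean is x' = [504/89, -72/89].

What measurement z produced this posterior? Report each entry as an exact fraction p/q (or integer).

z = [3]

x̄ = F·x = [7, 1]
P̄ = F·P·Fᵀ + Q = [11 2; 2 7]
S = H·P̄·Hᵀ + R = [89]
K = P̄·Hᵀ·S⁻¹ = [17/89; 23/89]
x' − x̄ = [-119/89, -161/89] = K·y
y = (KᵀK)⁻¹·Kᵀ·(x' − x̄) = [-7]
z = y + H·x̄ = [-7] + [10] = [3]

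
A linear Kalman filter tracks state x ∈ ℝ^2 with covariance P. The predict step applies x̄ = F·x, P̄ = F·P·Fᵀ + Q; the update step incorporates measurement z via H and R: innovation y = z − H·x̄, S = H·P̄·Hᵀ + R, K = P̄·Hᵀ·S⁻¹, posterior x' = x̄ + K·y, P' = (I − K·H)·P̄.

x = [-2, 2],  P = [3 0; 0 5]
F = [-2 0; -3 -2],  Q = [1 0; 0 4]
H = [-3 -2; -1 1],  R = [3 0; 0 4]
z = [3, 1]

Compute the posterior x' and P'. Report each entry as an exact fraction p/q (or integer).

x̄ = F·x = [4, 2]
P̄ = F·P·Fᵀ + Q = [13 18; 18 51]
y = z − H·x̄ = [19, 3]
S = H·P̄·Hᵀ + R = [540 -81; -81 32]
K = P̄·Hᵀ·S⁻¹ = [-665/3573 -125/397; -773/3573 192/397]
x' = x̄ + K·y = [-1718/3573, -2357/3573]
P' = (I − K·H)·P̄ = [733/1191 -767/1191; -767/1191 1537/1191]

x' = [-1718/3573, -2357/3573]
P' = [733/1191 -767/1191; -767/1191 1537/1191]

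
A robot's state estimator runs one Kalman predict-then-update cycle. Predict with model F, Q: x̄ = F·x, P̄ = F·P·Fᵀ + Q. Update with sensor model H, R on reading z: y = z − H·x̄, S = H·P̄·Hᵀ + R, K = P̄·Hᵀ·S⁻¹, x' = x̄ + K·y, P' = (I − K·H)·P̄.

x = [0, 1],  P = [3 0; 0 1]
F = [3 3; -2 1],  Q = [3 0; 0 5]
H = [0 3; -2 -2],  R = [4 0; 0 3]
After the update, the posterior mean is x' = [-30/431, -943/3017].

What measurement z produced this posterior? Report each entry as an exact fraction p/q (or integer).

z = [-1, 1]

x̄ = F·x = [3, 1]
P̄ = F·P·Fᵀ + Q = [39 -15; -15 18]
S = H·P̄·Hᵀ + R = [166 -18; -18 111]
K = P̄·Hᵀ·S⁻¹ = [-279/862 -209/431; 981/3017 -4/3017]
x' − x̄ = [-1323/431, -3960/3017] = K·y
y = (KᵀK)⁻¹·Kᵀ·(x' − x̄) = [-4, 9]
z = y + H·x̄ = [-4, 9] + [3, -8] = [-1, 1]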